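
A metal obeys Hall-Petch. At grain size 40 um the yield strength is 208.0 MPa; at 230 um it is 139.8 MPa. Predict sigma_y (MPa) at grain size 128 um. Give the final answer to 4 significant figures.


sigma_y = sigma0 + k / sqrt(d)
1/sqrt(d1) = 1/sqrt(4e-05) = 158.114;  1/sqrt(d2) = 65.938
k = (sigma1 - sigma2) / (1/sqrt(d1) - 1/sqrt(d2)) = (208.0 - 139.8) / (158.114 - 65.938) = 0.73989 MPa*m^0.5
sigma0 = sigma1 - k/sqrt(d1) = 208.0 - 0.73989*158.114 = 91.0131 MPa
sigma_y(d3) = 91.0131 + 0.73989 / sqrt(1.28e-04) = 156.4 MPa


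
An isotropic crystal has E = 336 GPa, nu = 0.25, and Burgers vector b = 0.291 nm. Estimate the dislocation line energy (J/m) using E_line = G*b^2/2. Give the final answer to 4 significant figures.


Step 1: G = E / (2*(1+nu))
G = 336 / (2*(1+0.25)) = 134.4 GPa = 1.344e+11 Pa
Step 2: E_line = G*b^2/2
b = 0.291 nm = 2.91e-10 m
E_line = 0.5 * 1.344e+11 * (2.91e-10)^2 = 5.691e-09 J/m


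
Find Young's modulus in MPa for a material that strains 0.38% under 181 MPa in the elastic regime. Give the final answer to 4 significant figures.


E = sigma / epsilon
epsilon = 0.38% = 3.8e-03
E = 181 / 3.8e-03
E = 47630 MPa


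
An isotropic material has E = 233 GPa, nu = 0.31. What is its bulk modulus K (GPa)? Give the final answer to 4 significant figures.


K = E / (3*(1-2*nu))
K = 233 / (3*(1-2*0.31))
K = 204.4 GPa


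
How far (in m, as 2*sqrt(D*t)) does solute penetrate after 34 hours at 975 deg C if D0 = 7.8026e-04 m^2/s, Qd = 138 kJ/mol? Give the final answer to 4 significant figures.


Step 1: D = D0 * exp(-Qd/(R*T))
T = 1248.15 K
D = 7.8026e-04 * exp(-138e3 / (8.314 * 1248.15)) = 1.30852e-09 m^2/s
Step 2: L = 2*sqrt(D*t)
t = 34 h = 122400 s
L = 2*sqrt(1.30852e-09 * 122400) = 0.02531 m


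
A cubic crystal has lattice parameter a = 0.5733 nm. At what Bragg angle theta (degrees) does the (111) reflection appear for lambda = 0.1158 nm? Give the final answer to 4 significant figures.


d = a / sqrt(h^2+k^2+l^2)
d = 0.5733 / sqrt(3) = 0.330995 nm
lambda = 2*d*sin(theta)  =>  sin(theta) = lambda / (2*d)
sin(theta) = 0.1158 / (2 * 0.330995) = 0.174927
theta = 10.07 deg


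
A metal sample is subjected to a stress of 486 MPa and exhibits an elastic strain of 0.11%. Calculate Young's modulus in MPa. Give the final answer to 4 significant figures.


E = sigma / epsilon
epsilon = 0.11% = 1.1e-03
E = 486 / 1.1e-03
E = 441800 MPa


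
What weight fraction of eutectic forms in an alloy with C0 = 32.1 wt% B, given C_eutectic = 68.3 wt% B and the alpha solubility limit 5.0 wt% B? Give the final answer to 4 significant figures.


f_primary = (C_e - C0) / (C_e - C_alpha_max)
f_primary = (68.3 - 32.1) / (68.3 - 5.0)
f_primary = 0.57188
f_eutectic = 1 - 0.57188 = 0.4281


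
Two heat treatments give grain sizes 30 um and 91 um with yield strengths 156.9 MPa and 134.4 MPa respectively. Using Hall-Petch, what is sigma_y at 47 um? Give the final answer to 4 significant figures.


sigma_y = sigma0 + k / sqrt(d)
1/sqrt(d1) = 1/sqrt(3e-05) = 182.574;  1/sqrt(d2) = 104.828
k = (sigma1 - sigma2) / (1/sqrt(d1) - 1/sqrt(d2)) = (156.9 - 134.4) / (182.574 - 104.828) = 0.289405 MPa*m^0.5
sigma0 = sigma1 - k/sqrt(d1) = 156.9 - 0.289405*182.574 = 104.062 MPa
sigma_y(d3) = 104.062 + 0.289405 / sqrt(4.7e-05) = 146.3 MPa


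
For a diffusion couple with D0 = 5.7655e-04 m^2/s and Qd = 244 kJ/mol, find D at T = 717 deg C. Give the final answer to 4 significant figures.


D = D0 * exp(-Qd / (R*T))
T = 990.15 K
D = 5.7655e-04 * exp(-244e3 / (8.314 * 990.15))
D = 7.733e-17 m^2/s


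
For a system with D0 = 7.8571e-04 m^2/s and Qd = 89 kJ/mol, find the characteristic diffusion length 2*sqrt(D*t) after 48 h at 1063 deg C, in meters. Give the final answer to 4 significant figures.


Step 1: D = D0 * exp(-Qd/(R*T))
T = 1336.15 K
D = 7.8571e-04 * exp(-89e3 / (8.314 * 1336.15)) = 2.6051e-07 m^2/s
Step 2: L = 2*sqrt(D*t)
t = 48 h = 172800 s
L = 2*sqrt(2.6051e-07 * 172800) = 0.4243 m


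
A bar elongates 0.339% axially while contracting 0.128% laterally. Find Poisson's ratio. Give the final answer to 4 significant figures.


nu = -epsilon_lat / epsilon_axial
Lateral strain is contraction (negative), so using magnitudes:
nu = 0.128 / 0.339
nu = 0.3776


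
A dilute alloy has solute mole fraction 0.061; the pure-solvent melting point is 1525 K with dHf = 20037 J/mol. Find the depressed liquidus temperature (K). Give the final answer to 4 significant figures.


dT = R*Tm^2*x / dHf
dT = 8.314 * 1525^2 * 0.061 / 20037
dT = 58.8636 K
T_new = 1525 - 58.8636 = 1466 K


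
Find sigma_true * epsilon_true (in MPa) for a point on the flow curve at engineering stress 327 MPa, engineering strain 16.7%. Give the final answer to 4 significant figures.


sigma_true = sigma_eng * (1 + epsilon_eng)
sigma_true = 327 * (1 + 0.167) = 381.609 MPa
epsilon_true = ln(1 + epsilon_eng)
epsilon_true = ln(1 + 0.167) = 0.154436
sigma_true * epsilon_true = 381.609 * 0.154436 = 58.93 MPa


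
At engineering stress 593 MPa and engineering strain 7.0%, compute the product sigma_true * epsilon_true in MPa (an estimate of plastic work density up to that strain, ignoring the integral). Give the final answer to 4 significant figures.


sigma_true = sigma_eng * (1 + epsilon_eng)
sigma_true = 593 * (1 + 0.07) = 634.51 MPa
epsilon_true = ln(1 + epsilon_eng)
epsilon_true = ln(1 + 0.07) = 0.0676586
sigma_true * epsilon_true = 634.51 * 0.0676586 = 42.93 MPa


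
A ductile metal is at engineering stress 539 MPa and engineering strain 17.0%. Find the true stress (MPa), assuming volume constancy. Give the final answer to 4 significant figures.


sigma_true = sigma_eng * (1 + epsilon_eng)
sigma_true = 539 * (1 + 0.17)
sigma_true = 630.6 MPa


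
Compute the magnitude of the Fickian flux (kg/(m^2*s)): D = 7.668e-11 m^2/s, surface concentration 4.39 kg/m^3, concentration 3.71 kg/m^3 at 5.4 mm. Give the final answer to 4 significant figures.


J = -D * (dC/dx) = D * (C1 - C2) / dx
J = 7.668e-11 * (4.39 - 3.71) / 5.4e-03
J = 9.656e-09 kg/(m^2*s)


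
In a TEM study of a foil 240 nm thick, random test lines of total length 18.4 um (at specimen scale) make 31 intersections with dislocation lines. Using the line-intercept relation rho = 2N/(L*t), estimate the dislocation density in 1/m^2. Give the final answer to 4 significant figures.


rho = 2N / (L * t)
L = 18.4 um = 1.84e-05 m, t = 240 nm = 2.4e-07 m
rho = 2 * 31 / (1.84e-05 * 2.4e-07)
rho = 1.404e+13 1/m^2


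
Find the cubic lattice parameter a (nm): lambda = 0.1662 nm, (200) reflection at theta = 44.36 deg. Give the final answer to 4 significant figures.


d = lambda / (2*sin(theta))
d = 0.1662 / (2*sin(44.36 deg))
d = 0.118856 nm
a = d * sqrt(h^2+k^2+l^2) = 0.118856 * sqrt(4)
a = 0.2377 nm


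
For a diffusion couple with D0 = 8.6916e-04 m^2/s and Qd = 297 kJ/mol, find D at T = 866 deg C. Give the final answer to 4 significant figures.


D = D0 * exp(-Qd / (R*T))
T = 1139.15 K
D = 8.6916e-04 * exp(-297e3 / (8.314 * 1139.15))
D = 2.089e-17 m^2/s


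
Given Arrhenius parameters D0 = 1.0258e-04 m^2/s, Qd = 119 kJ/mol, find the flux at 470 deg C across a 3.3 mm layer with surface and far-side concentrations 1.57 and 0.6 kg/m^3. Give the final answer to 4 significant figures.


Step 1: D = D0 * exp(-Qd/(R*T))
T = 470 + 273.15 = 743.15 K
D = 1.0258e-04 * exp(-119e3 / (8.314 * 743.15)) = 4.43068e-13 m^2/s
Step 2: J = D * (C1 - C2) / dx
J = 4.43068e-13 * (1.57 - 0.6) / 3.3e-03
J = 1.302e-10 kg/(m^2*s)


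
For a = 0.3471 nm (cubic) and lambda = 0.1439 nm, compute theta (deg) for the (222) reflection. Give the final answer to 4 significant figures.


d = a / sqrt(h^2+k^2+l^2)
d = 0.3471 / sqrt(12) = 0.100199 nm
lambda = 2*d*sin(theta)  =>  sin(theta) = lambda / (2*d)
sin(theta) = 0.1439 / (2 * 0.100199) = 0.71807
theta = 45.9 deg


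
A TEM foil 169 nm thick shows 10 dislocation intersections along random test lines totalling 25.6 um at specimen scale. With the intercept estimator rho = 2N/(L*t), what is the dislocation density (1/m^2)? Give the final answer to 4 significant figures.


rho = 2N / (L * t)
L = 25.6 um = 2.56e-05 m, t = 169 nm = 1.69e-07 m
rho = 2 * 10 / (2.56e-05 * 1.69e-07)
rho = 4.623e+12 1/m^2


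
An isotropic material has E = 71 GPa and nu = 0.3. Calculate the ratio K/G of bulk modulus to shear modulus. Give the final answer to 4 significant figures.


G = E / (2*(1+nu))
G = 71 / (2*(1+0.3)) = 27.3077 GPa
K = E / (3*(1-2*nu))
K = 71 / (3*(1-2*0.3)) = 59.1667 GPa
K/G = 59.1667 / 27.3077 = 2.167


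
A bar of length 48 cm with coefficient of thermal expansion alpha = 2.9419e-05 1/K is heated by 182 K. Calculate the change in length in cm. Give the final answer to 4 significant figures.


dL = L0 * alpha * dT
dL = 48 * 2.9419e-05 * 182
dL = 0.257 cm


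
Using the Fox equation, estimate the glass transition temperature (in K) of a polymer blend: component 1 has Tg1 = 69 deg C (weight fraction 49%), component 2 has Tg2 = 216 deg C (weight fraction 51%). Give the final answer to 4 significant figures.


1/Tg = w1/Tg1 + w2/Tg2 (in Kelvin)
Tg1 = 342.15 K, Tg2 = 489.15 K
1/Tg = 0.49/342.15 + 0.51/489.15
Tg = 404.1 K


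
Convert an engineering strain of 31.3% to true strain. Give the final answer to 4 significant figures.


epsilon_true = ln(1 + epsilon_eng)
epsilon_true = ln(1 + 0.313)
epsilon_true = 0.2723


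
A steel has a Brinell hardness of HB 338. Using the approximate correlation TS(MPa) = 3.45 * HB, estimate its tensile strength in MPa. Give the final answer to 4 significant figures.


TS (MPa) = 3.45 * HB
TS = 3.45 * 338
TS = 1166 MPa


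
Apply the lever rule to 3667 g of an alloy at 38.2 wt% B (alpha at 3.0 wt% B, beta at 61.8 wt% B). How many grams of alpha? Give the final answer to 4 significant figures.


f_alpha = (C_beta - C0) / (C_beta - C_alpha)
f_alpha = (61.8 - 38.2) / (61.8 - 3.0) = 0.401361
m_alpha = f_alpha * m_total = 0.401361 * 3667 = 1472 g


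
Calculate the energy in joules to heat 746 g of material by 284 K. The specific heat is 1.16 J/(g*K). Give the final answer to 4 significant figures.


Q = m * cp * dT
Q = 746 * 1.16 * 284
Q = 245800 J


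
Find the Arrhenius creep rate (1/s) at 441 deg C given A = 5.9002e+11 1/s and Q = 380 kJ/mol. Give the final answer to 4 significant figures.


rate = A * exp(-Q / (R*T))
T = 441 + 273.15 = 714.15 K
rate = 5.9002e+11 * exp(-380e3 / (8.314 * 714.15))
rate = 9.457e-17 1/s


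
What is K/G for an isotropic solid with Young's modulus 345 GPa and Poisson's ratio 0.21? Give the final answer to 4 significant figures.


G = E / (2*(1+nu))
G = 345 / (2*(1+0.21)) = 142.562 GPa
K = E / (3*(1-2*nu))
K = 345 / (3*(1-2*0.21)) = 198.276 GPa
K/G = 198.276 / 142.562 = 1.391


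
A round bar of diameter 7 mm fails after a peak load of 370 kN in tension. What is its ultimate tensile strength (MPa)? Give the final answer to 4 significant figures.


A0 = pi*(d/2)^2 = pi*(7/2)^2 = 38.4845 mm^2
UTS = F_max / A0 = 370*1000 / 38.4845
UTS = 9614 MPa


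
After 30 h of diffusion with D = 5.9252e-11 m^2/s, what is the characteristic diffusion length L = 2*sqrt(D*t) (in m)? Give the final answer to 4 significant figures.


t = 30 hr = 108000 s
Diffusion length = 2*sqrt(D*t)
= 2*sqrt(5.9252e-11 * 108000)
= 5.059e-03 m


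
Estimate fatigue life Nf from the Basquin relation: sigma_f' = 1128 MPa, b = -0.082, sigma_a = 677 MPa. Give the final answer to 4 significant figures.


sigma_a = sigma_f' * (2*Nf)^b
2*Nf = (sigma_a / sigma_f')^(1/b)
2*Nf = (677 / 1128)^(1/-0.082)
2*Nf = 505.717
Nf = 252.9 cycles


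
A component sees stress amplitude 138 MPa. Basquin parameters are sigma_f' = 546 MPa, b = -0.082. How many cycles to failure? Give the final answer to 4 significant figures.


sigma_a = sigma_f' * (2*Nf)^b
2*Nf = (sigma_a / sigma_f')^(1/b)
2*Nf = (138 / 546)^(1/-0.082)
2*Nf = 1.92447e+07
Nf = 9.622e+06 cycles


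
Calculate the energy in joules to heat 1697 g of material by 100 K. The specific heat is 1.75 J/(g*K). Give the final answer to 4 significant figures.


Q = m * cp * dT
Q = 1697 * 1.75 * 100
Q = 297000 J


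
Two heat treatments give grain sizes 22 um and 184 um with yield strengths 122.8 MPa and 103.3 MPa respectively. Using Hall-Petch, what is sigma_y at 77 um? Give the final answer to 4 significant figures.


sigma_y = sigma0 + k / sqrt(d)
1/sqrt(d1) = 1/sqrt(2.2e-05) = 213.201;  1/sqrt(d2) = 73.721
k = (sigma1 - sigma2) / (1/sqrt(d1) - 1/sqrt(d2)) = (122.8 - 103.3) / (213.201 - 73.721) = 0.139805 MPa*m^0.5
sigma0 = sigma1 - k/sqrt(d1) = 122.8 - 0.139805*213.201 = 92.9934 MPa
sigma_y(d3) = 92.9934 + 0.139805 / sqrt(7.7e-05) = 108.9 MPa


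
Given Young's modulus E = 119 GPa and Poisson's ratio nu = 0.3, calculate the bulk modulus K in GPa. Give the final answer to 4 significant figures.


K = E / (3*(1-2*nu))
K = 119 / (3*(1-2*0.3))
K = 99.17 GPa


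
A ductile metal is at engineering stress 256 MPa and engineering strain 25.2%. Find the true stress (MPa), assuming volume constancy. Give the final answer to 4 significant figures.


sigma_true = sigma_eng * (1 + epsilon_eng)
sigma_true = 256 * (1 + 0.252)
sigma_true = 320.5 MPa


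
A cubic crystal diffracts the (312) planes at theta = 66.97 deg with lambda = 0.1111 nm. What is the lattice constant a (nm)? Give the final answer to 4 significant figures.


d = lambda / (2*sin(theta))
d = 0.1111 / (2*sin(66.97 deg))
d = 0.0603607 nm
a = d * sqrt(h^2+k^2+l^2) = 0.0603607 * sqrt(14)
a = 0.2258 nm


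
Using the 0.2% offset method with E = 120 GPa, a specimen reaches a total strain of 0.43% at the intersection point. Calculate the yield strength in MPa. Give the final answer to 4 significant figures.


Offset strain = 0.002
Elastic strain at yield = total_strain - offset = 4.3e-03 - 0.002 = 2.3e-03
sigma_y = E * elastic_strain = 120000 * 2.3e-03
sigma_y = 276 MPa


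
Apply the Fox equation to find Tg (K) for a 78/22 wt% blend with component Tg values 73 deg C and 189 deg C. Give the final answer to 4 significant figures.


1/Tg = w1/Tg1 + w2/Tg2 (in Kelvin)
Tg1 = 346.15 K, Tg2 = 462.15 K
1/Tg = 0.78/346.15 + 0.22/462.15
Tg = 366.4 K


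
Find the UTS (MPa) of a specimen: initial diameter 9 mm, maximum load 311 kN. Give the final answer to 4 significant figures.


A0 = pi*(d/2)^2 = pi*(9/2)^2 = 63.6173 mm^2
UTS = F_max / A0 = 311*1000 / 63.6173
UTS = 4889 MPa


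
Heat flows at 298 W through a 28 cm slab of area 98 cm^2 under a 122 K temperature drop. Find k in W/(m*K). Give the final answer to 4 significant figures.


k = Q*L / (A*dT)
L = 0.28 m, A = 9.8e-03 m^2
k = 298 * 0.28 / (9.8e-03 * 122)
k = 69.79 W/(m*K)


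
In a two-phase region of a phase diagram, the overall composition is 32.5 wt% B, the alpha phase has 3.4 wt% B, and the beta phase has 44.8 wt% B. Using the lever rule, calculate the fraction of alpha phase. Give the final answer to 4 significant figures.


f_alpha = (C_beta - C0) / (C_beta - C_alpha)
f_alpha = (44.8 - 32.5) / (44.8 - 3.4)
f_alpha = 0.2971


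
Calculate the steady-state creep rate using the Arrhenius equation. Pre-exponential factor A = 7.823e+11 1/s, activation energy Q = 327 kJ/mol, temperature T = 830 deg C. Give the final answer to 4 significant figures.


rate = A * exp(-Q / (R*T))
T = 830 + 273.15 = 1103.15 K
rate = 7.823e+11 * exp(-327e3 / (8.314 * 1103.15))
rate = 2.566e-04 1/s


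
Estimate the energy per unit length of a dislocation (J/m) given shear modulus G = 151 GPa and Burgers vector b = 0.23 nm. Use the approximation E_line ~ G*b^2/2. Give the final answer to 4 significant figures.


E = G*b^2/2
b = 0.23 nm = 2.3e-10 m
G = 151 GPa = 1.51e+11 Pa
E = 0.5 * 1.51e+11 * (2.3e-10)^2
E = 3.994e-09 J/m


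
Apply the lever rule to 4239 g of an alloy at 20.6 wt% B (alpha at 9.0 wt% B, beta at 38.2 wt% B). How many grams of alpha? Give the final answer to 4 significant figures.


f_alpha = (C_beta - C0) / (C_beta - C_alpha)
f_alpha = (38.2 - 20.6) / (38.2 - 9.0) = 0.60274
m_alpha = f_alpha * m_total = 0.60274 * 4239 = 2555 g


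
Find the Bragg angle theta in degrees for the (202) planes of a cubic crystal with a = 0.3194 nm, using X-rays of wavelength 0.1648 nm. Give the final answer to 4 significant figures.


d = a / sqrt(h^2+k^2+l^2)
d = 0.3194 / sqrt(8) = 0.112925 nm
lambda = 2*d*sin(theta)  =>  sin(theta) = lambda / (2*d)
sin(theta) = 0.1648 / (2 * 0.112925) = 0.729688
theta = 46.86 deg


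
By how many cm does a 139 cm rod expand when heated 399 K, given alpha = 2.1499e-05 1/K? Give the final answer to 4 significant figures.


dL = L0 * alpha * dT
dL = 139 * 2.1499e-05 * 399
dL = 1.192 cm


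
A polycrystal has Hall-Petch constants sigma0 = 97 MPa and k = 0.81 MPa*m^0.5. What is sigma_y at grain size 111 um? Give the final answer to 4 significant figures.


sigma_y = sigma0 + k / sqrt(d)
d = 111 um = 1.11e-04 m
sigma_y = 97 + 0.81 / sqrt(1.11e-04)
sigma_y = 173.9 MPa


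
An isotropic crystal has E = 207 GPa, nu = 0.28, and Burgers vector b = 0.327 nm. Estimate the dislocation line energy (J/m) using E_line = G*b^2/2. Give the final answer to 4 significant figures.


Step 1: G = E / (2*(1+nu))
G = 207 / (2*(1+0.28)) = 80.8594 GPa = 8.08594e+10 Pa
Step 2: E_line = G*b^2/2
b = 0.327 nm = 3.27e-10 m
E_line = 0.5 * 8.08594e+10 * (3.27e-10)^2 = 4.323e-09 J/m


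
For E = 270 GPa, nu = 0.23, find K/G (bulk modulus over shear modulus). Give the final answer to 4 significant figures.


G = E / (2*(1+nu))
G = 270 / (2*(1+0.23)) = 109.756 GPa
K = E / (3*(1-2*nu))
K = 270 / (3*(1-2*0.23)) = 166.667 GPa
K/G = 166.667 / 109.756 = 1.519


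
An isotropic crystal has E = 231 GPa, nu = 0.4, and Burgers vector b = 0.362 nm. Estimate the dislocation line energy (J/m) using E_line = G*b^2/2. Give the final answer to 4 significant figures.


Step 1: G = E / (2*(1+nu))
G = 231 / (2*(1+0.4)) = 82.5 GPa = 8.25e+10 Pa
Step 2: E_line = G*b^2/2
b = 0.362 nm = 3.62e-10 m
E_line = 0.5 * 8.25e+10 * (3.62e-10)^2 = 5.406e-09 J/m


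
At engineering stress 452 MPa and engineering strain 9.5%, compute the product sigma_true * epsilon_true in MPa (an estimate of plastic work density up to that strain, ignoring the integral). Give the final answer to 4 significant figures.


sigma_true = sigma_eng * (1 + epsilon_eng)
sigma_true = 452 * (1 + 0.095) = 494.94 MPa
epsilon_true = ln(1 + epsilon_eng)
epsilon_true = ln(1 + 0.095) = 0.0907544
sigma_true * epsilon_true = 494.94 * 0.0907544 = 44.92 MPa


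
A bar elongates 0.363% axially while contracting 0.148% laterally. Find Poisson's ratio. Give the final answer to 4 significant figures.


nu = -epsilon_lat / epsilon_axial
Lateral strain is contraction (negative), so using magnitudes:
nu = 0.148 / 0.363
nu = 0.4077


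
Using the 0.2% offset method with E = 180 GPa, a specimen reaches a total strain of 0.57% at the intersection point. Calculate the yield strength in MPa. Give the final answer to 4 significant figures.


Offset strain = 0.002
Elastic strain at yield = total_strain - offset = 5.7e-03 - 0.002 = 3.7e-03
sigma_y = E * elastic_strain = 180000 * 3.7e-03
sigma_y = 666 MPa


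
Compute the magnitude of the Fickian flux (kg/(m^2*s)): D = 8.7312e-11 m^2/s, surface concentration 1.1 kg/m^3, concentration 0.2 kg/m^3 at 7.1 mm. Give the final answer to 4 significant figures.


J = -D * (dC/dx) = D * (C1 - C2) / dx
J = 8.7312e-11 * (1.1 - 0.2) / 7.1e-03
J = 1.107e-08 kg/(m^2*s)


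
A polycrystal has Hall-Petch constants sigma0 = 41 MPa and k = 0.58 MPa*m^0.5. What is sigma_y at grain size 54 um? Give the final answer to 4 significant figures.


sigma_y = sigma0 + k / sqrt(d)
d = 54 um = 5.4e-05 m
sigma_y = 41 + 0.58 / sqrt(5.4e-05)
sigma_y = 119.9 MPa


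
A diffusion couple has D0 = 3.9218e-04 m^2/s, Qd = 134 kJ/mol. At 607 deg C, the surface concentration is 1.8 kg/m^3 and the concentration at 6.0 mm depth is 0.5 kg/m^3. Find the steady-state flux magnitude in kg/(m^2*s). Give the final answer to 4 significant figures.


Step 1: D = D0 * exp(-Qd/(R*T))
T = 607 + 273.15 = 880.15 K
D = 3.9218e-04 * exp(-134e3 / (8.314 * 880.15)) = 4.37162e-12 m^2/s
Step 2: J = D * (C1 - C2) / dx
J = 4.37162e-12 * (1.8 - 0.5) / 6e-03
J = 9.472e-10 kg/(m^2*s)


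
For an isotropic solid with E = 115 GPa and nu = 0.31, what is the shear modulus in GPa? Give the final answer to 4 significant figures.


G = E / (2*(1+nu))
G = 115 / (2*(1+0.31))
G = 43.89 GPa


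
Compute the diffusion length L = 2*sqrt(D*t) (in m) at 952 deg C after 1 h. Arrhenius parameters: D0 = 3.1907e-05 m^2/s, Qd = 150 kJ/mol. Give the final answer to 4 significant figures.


Step 1: D = D0 * exp(-Qd/(R*T))
T = 1225.15 K
D = 3.1907e-05 * exp(-150e3 / (8.314 * 1225.15)) = 1.28339e-11 m^2/s
Step 2: L = 2*sqrt(D*t)
t = 1 h = 3600 s
L = 2*sqrt(1.28339e-11 * 3600) = 4.299e-04 m


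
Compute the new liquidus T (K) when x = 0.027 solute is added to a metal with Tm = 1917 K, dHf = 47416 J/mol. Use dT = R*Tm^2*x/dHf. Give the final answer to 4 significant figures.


dT = R*Tm^2*x / dHf
dT = 8.314 * 1917^2 * 0.027 / 47416
dT = 17.3978 K
T_new = 1917 - 17.3978 = 1900 K


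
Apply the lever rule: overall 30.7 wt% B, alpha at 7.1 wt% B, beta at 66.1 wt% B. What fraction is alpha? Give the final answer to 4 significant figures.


f_alpha = (C_beta - C0) / (C_beta - C_alpha)
f_alpha = (66.1 - 30.7) / (66.1 - 7.1)
f_alpha = 0.6


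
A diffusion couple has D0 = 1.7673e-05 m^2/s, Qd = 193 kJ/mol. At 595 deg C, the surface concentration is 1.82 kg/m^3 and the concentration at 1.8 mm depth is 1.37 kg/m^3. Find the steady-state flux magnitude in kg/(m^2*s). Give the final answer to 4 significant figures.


Step 1: D = D0 * exp(-Qd/(R*T))
T = 595 + 273.15 = 868.15 K
D = 1.7673e-05 * exp(-193e3 / (8.314 * 868.15)) = 4.31036e-17 m^2/s
Step 2: J = D * (C1 - C2) / dx
J = 4.31036e-17 * (1.82 - 1.37) / 1.8e-03
J = 1.078e-14 kg/(m^2*s)


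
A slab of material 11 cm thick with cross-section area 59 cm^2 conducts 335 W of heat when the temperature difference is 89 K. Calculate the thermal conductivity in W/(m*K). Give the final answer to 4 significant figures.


k = Q*L / (A*dT)
L = 0.11 m, A = 5.9e-03 m^2
k = 335 * 0.11 / (5.9e-03 * 89)
k = 70.18 W/(m*K)


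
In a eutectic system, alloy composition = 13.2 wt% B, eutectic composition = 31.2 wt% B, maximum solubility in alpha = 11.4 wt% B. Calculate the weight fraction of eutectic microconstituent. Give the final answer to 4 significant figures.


f_primary = (C_e - C0) / (C_e - C_alpha_max)
f_primary = (31.2 - 13.2) / (31.2 - 11.4)
f_primary = 0.909091
f_eutectic = 1 - 0.909091 = 0.09091


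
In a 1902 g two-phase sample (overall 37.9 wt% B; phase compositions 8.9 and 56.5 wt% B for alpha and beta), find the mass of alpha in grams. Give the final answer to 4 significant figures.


f_alpha = (C_beta - C0) / (C_beta - C_alpha)
f_alpha = (56.5 - 37.9) / (56.5 - 8.9) = 0.390756
m_alpha = f_alpha * m_total = 0.390756 * 1902 = 743.2 g


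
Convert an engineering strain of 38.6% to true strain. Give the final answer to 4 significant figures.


epsilon_true = ln(1 + epsilon_eng)
epsilon_true = ln(1 + 0.386)
epsilon_true = 0.3264


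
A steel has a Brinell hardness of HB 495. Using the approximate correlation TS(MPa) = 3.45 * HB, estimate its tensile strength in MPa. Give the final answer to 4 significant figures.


TS (MPa) = 3.45 * HB
TS = 3.45 * 495
TS = 1708 MPa


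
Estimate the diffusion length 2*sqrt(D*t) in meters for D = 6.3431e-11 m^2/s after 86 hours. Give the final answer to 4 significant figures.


t = 86 hr = 309600 s
Diffusion length = 2*sqrt(D*t)
= 2*sqrt(6.3431e-11 * 309600)
= 8.863e-03 m


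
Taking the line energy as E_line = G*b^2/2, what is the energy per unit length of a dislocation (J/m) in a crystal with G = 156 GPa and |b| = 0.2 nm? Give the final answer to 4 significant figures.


E = G*b^2/2
b = 0.2 nm = 2e-10 m
G = 156 GPa = 1.56e+11 Pa
E = 0.5 * 1.56e+11 * (2e-10)^2
E = 3.12e-09 J/m


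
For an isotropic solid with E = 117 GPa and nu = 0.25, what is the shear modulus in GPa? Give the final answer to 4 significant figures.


G = E / (2*(1+nu))
G = 117 / (2*(1+0.25))
G = 46.8 GPa


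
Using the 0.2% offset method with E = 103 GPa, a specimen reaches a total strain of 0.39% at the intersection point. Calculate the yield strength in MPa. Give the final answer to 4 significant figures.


Offset strain = 0.002
Elastic strain at yield = total_strain - offset = 3.9e-03 - 0.002 = 1.9e-03
sigma_y = E * elastic_strain = 103000 * 1.9e-03
sigma_y = 195.7 MPa


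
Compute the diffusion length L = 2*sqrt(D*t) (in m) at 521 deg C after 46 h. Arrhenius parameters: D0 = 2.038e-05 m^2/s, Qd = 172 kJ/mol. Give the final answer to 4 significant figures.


Step 1: D = D0 * exp(-Qd/(R*T))
T = 794.15 K
D = 2.038e-05 * exp(-172e3 / (8.314 * 794.15)) = 9.89966e-17 m^2/s
Step 2: L = 2*sqrt(D*t)
t = 46 h = 165600 s
L = 2*sqrt(9.89966e-17 * 165600) = 8.098e-06 m


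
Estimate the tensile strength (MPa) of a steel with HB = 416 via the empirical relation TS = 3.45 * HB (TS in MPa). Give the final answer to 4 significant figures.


TS (MPa) = 3.45 * HB
TS = 3.45 * 416
TS = 1435 MPa


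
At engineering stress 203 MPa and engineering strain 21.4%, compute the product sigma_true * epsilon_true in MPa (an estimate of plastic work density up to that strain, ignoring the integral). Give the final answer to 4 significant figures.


sigma_true = sigma_eng * (1 + epsilon_eng)
sigma_true = 203 * (1 + 0.214) = 246.442 MPa
epsilon_true = ln(1 + epsilon_eng)
epsilon_true = ln(1 + 0.214) = 0.193921
sigma_true * epsilon_true = 246.442 * 0.193921 = 47.79 MPa


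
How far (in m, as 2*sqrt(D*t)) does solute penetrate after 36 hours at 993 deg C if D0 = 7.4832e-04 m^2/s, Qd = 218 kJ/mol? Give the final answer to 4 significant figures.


Step 1: D = D0 * exp(-Qd/(R*T))
T = 1266.15 K
D = 7.4832e-04 * exp(-218e3 / (8.314 * 1266.15)) = 7.58993e-13 m^2/s
Step 2: L = 2*sqrt(D*t)
t = 36 h = 129600 s
L = 2*sqrt(7.58993e-13 * 129600) = 6.273e-04 m


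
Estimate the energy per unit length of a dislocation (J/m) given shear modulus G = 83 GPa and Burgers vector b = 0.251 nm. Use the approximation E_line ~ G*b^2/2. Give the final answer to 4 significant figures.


E = G*b^2/2
b = 0.251 nm = 2.51e-10 m
G = 83 GPa = 8.3e+10 Pa
E = 0.5 * 8.3e+10 * (2.51e-10)^2
E = 2.615e-09 J/m


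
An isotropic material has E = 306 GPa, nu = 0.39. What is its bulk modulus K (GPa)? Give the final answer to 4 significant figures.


K = E / (3*(1-2*nu))
K = 306 / (3*(1-2*0.39))
K = 463.6 GPa


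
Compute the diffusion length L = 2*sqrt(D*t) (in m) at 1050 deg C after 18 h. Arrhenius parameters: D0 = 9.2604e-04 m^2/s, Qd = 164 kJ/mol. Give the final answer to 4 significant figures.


Step 1: D = D0 * exp(-Qd/(R*T))
T = 1323.15 K
D = 9.2604e-04 * exp(-164e3 / (8.314 * 1323.15)) = 3.10519e-10 m^2/s
Step 2: L = 2*sqrt(D*t)
t = 18 h = 64800 s
L = 2*sqrt(3.10519e-10 * 64800) = 8.971e-03 m


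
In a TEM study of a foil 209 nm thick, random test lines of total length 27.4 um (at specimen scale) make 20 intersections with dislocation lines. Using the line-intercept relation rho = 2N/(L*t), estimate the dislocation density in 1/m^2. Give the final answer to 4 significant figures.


rho = 2N / (L * t)
L = 27.4 um = 2.74e-05 m, t = 209 nm = 2.09e-07 m
rho = 2 * 20 / (2.74e-05 * 2.09e-07)
rho = 6.985e+12 1/m^2


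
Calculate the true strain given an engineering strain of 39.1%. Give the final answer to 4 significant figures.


epsilon_true = ln(1 + epsilon_eng)
epsilon_true = ln(1 + 0.391)
epsilon_true = 0.33


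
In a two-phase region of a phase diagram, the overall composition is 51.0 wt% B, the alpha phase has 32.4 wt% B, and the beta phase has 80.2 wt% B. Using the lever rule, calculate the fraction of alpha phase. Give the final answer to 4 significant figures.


f_alpha = (C_beta - C0) / (C_beta - C_alpha)
f_alpha = (80.2 - 51.0) / (80.2 - 32.4)
f_alpha = 0.6109


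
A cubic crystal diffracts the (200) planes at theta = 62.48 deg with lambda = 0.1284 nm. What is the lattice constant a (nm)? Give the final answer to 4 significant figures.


d = lambda / (2*sin(theta))
d = 0.1284 / (2*sin(62.48 deg))
d = 0.0723911 nm
a = d * sqrt(h^2+k^2+l^2) = 0.0723911 * sqrt(4)
a = 0.1448 nm


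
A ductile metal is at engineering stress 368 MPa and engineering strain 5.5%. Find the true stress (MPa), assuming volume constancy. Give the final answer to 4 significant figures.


sigma_true = sigma_eng * (1 + epsilon_eng)
sigma_true = 368 * (1 + 0.055)
sigma_true = 388.2 MPa


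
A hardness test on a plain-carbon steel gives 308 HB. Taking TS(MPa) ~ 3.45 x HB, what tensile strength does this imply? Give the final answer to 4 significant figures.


TS (MPa) = 3.45 * HB
TS = 3.45 * 308
TS = 1063 MPa


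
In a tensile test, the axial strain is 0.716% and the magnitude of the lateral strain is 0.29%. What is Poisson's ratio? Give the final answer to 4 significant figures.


nu = -epsilon_lat / epsilon_axial
Lateral strain is contraction (negative), so using magnitudes:
nu = 0.29 / 0.716
nu = 0.405


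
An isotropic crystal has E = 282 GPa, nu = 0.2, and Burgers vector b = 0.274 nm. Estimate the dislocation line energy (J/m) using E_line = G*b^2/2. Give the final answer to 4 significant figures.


Step 1: G = E / (2*(1+nu))
G = 282 / (2*(1+0.2)) = 117.5 GPa = 1.175e+11 Pa
Step 2: E_line = G*b^2/2
b = 0.274 nm = 2.74e-10 m
E_line = 0.5 * 1.175e+11 * (2.74e-10)^2 = 4.411e-09 J/m


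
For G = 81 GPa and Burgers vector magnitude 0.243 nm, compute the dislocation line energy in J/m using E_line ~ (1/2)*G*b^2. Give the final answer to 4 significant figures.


E = G*b^2/2
b = 0.243 nm = 2.43e-10 m
G = 81 GPa = 8.1e+10 Pa
E = 0.5 * 8.1e+10 * (2.43e-10)^2
E = 2.391e-09 J/m


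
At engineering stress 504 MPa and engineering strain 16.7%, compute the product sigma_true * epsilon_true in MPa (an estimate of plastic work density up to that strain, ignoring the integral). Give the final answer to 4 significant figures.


sigma_true = sigma_eng * (1 + epsilon_eng)
sigma_true = 504 * (1 + 0.167) = 588.168 MPa
epsilon_true = ln(1 + epsilon_eng)
epsilon_true = ln(1 + 0.167) = 0.154436
sigma_true * epsilon_true = 588.168 * 0.154436 = 90.83 MPa


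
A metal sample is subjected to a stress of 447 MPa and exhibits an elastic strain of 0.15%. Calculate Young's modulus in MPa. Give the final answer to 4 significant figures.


E = sigma / epsilon
epsilon = 0.15% = 1.5e-03
E = 447 / 1.5e-03
E = 298000 MPa


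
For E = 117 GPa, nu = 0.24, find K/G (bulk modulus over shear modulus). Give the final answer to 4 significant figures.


G = E / (2*(1+nu))
G = 117 / (2*(1+0.24)) = 47.1774 GPa
K = E / (3*(1-2*nu))
K = 117 / (3*(1-2*0.24)) = 75 GPa
K/G = 75 / 47.1774 = 1.59


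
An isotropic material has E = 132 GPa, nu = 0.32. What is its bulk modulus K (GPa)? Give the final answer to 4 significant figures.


K = E / (3*(1-2*nu))
K = 132 / (3*(1-2*0.32))
K = 122.2 GPa


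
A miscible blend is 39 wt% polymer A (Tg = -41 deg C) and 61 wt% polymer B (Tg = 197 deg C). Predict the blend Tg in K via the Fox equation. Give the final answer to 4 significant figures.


1/Tg = w1/Tg1 + w2/Tg2 (in Kelvin)
Tg1 = 232.15 K, Tg2 = 470.15 K
1/Tg = 0.39/232.15 + 0.61/470.15
Tg = 335.9 K


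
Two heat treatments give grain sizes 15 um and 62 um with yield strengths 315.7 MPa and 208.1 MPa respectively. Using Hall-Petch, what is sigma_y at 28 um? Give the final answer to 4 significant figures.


sigma_y = sigma0 + k / sqrt(d)
1/sqrt(d1) = 1/sqrt(1.5e-05) = 258.199;  1/sqrt(d2) = 127
k = (sigma1 - sigma2) / (1/sqrt(d1) - 1/sqrt(d2)) = (315.7 - 208.1) / (258.199 - 127) = 0.82013 MPa*m^0.5
sigma0 = sigma1 - k/sqrt(d1) = 315.7 - 0.82013*258.199 = 103.943 MPa
sigma_y(d3) = 103.943 + 0.82013 / sqrt(2.8e-05) = 258.9 MPa


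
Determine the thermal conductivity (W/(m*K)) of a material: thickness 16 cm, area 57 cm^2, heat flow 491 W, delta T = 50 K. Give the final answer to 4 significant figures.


k = Q*L / (A*dT)
L = 0.16 m, A = 5.7e-03 m^2
k = 491 * 0.16 / (5.7e-03 * 50)
k = 275.6 W/(m*K)


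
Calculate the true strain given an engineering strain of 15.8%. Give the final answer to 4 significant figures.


epsilon_true = ln(1 + epsilon_eng)
epsilon_true = ln(1 + 0.158)
epsilon_true = 0.1467


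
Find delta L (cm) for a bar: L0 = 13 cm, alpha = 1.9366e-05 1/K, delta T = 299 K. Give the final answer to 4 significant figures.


dL = L0 * alpha * dT
dL = 13 * 1.9366e-05 * 299
dL = 0.07528 cm


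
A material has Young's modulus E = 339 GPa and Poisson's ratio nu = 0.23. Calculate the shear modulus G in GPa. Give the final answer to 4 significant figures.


G = E / (2*(1+nu))
G = 339 / (2*(1+0.23))
G = 137.8 GPa


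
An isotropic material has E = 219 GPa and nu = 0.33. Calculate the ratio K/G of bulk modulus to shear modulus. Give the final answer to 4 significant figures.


G = E / (2*(1+nu))
G = 219 / (2*(1+0.33)) = 82.3308 GPa
K = E / (3*(1-2*nu))
K = 219 / (3*(1-2*0.33)) = 214.706 GPa
K/G = 214.706 / 82.3308 = 2.608


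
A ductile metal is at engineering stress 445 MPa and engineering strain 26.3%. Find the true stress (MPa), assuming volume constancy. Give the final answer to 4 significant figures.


sigma_true = sigma_eng * (1 + epsilon_eng)
sigma_true = 445 * (1 + 0.263)
sigma_true = 562 MPa


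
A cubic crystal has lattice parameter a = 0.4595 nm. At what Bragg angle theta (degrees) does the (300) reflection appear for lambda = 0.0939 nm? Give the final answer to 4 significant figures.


d = a / sqrt(h^2+k^2+l^2)
d = 0.4595 / sqrt(9) = 0.153167 nm
lambda = 2*d*sin(theta)  =>  sin(theta) = lambda / (2*d)
sin(theta) = 0.0939 / (2 * 0.153167) = 0.306529
theta = 17.85 deg


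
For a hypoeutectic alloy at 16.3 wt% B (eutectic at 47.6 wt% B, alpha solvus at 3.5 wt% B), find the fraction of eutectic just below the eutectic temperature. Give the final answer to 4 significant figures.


f_primary = (C_e - C0) / (C_e - C_alpha_max)
f_primary = (47.6 - 16.3) / (47.6 - 3.5)
f_primary = 0.709751
f_eutectic = 1 - 0.709751 = 0.2902


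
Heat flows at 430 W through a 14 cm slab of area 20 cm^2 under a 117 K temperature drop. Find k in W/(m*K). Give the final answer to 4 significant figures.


k = Q*L / (A*dT)
L = 0.14 m, A = 2e-03 m^2
k = 430 * 0.14 / (2e-03 * 117)
k = 257.3 W/(m*K)


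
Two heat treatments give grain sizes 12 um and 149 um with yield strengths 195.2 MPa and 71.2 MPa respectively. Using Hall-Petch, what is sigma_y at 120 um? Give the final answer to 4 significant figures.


sigma_y = sigma0 + k / sqrt(d)
1/sqrt(d1) = 1/sqrt(1.2e-05) = 288.675;  1/sqrt(d2) = 81.9232
k = (sigma1 - sigma2) / (1/sqrt(d1) - 1/sqrt(d2)) = (195.2 - 71.2) / (288.675 - 81.9232) = 0.599753 MPa*m^0.5
sigma0 = sigma1 - k/sqrt(d1) = 195.2 - 0.599753*288.675 = 22.0664 MPa
sigma_y(d3) = 22.0664 + 0.599753 / sqrt(1.2e-04) = 76.82 MPa


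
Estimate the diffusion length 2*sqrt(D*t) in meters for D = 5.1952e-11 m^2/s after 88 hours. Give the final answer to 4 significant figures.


t = 88 hr = 316800 s
Diffusion length = 2*sqrt(D*t)
= 2*sqrt(5.1952e-11 * 316800)
= 8.114e-03 m


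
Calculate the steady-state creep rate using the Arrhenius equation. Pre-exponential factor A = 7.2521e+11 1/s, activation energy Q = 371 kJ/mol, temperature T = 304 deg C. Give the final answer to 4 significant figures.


rate = A * exp(-Q / (R*T))
T = 304 + 273.15 = 577.15 K
rate = 7.2521e+11 * exp(-371e3 / (8.314 * 577.15))
rate = 1.915e-22 1/s


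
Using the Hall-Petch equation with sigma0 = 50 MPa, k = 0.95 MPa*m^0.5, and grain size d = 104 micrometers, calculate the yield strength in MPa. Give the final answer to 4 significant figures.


sigma_y = sigma0 + k / sqrt(d)
d = 104 um = 1.04e-04 m
sigma_y = 50 + 0.95 / sqrt(1.04e-04)
sigma_y = 143.2 MPa


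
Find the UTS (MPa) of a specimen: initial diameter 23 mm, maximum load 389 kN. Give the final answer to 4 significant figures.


A0 = pi*(d/2)^2 = pi*(23/2)^2 = 415.476 mm^2
UTS = F_max / A0 = 389*1000 / 415.476
UTS = 936.3 MPa


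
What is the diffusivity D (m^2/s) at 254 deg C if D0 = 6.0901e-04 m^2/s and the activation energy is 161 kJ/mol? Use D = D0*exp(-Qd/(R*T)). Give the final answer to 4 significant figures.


D = D0 * exp(-Qd / (R*T))
T = 527.15 K
D = 6.0901e-04 * exp(-161e3 / (8.314 * 527.15))
D = 6.773e-20 m^2/s


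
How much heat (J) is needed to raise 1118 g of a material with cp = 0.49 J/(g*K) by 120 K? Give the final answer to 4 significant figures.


Q = m * cp * dT
Q = 1118 * 0.49 * 120
Q = 65740 J


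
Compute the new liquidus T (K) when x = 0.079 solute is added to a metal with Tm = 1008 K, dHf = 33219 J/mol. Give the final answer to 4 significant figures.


dT = R*Tm^2*x / dHf
dT = 8.314 * 1008^2 * 0.079 / 33219
dT = 20.0896 K
T_new = 1008 - 20.0896 = 987.9 K


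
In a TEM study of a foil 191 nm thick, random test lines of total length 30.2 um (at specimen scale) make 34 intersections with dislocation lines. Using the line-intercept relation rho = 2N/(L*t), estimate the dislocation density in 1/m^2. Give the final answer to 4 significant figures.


rho = 2N / (L * t)
L = 30.2 um = 3.02e-05 m, t = 191 nm = 1.91e-07 m
rho = 2 * 34 / (3.02e-05 * 1.91e-07)
rho = 1.179e+13 1/m^2


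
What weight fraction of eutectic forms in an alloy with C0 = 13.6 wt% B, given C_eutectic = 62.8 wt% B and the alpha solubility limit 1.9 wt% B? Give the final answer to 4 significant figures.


f_primary = (C_e - C0) / (C_e - C_alpha_max)
f_primary = (62.8 - 13.6) / (62.8 - 1.9)
f_primary = 0.807882
f_eutectic = 1 - 0.807882 = 0.1921


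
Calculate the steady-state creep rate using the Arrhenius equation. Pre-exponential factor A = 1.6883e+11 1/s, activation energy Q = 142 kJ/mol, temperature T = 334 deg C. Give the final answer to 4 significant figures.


rate = A * exp(-Q / (R*T))
T = 334 + 273.15 = 607.15 K
rate = 1.6883e+11 * exp(-142e3 / (8.314 * 607.15))
rate = 0.1024 1/s


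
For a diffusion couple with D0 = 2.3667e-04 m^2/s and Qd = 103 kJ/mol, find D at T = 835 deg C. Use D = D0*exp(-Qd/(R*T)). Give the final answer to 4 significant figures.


D = D0 * exp(-Qd / (R*T))
T = 1108.15 K
D = 2.3667e-04 * exp(-103e3 / (8.314 * 1108.15))
D = 3.303e-09 m^2/s


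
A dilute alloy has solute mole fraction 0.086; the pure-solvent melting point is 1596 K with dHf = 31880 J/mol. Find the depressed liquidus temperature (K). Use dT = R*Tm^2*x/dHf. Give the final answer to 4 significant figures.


dT = R*Tm^2*x / dHf
dT = 8.314 * 1596^2 * 0.086 / 31880
dT = 57.1289 K
T_new = 1596 - 57.1289 = 1539 K


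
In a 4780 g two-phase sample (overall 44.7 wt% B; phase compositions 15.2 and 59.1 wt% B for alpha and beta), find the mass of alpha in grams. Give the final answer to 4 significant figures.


f_alpha = (C_beta - C0) / (C_beta - C_alpha)
f_alpha = (59.1 - 44.7) / (59.1 - 15.2) = 0.328018
m_alpha = f_alpha * m_total = 0.328018 * 4780 = 1568 g


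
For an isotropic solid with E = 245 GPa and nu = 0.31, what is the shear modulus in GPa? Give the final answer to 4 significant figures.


G = E / (2*(1+nu))
G = 245 / (2*(1+0.31))
G = 93.51 GPa


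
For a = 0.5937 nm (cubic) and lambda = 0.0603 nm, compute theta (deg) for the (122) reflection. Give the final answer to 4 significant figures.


d = a / sqrt(h^2+k^2+l^2)
d = 0.5937 / sqrt(9) = 0.1979 nm
lambda = 2*d*sin(theta)  =>  sin(theta) = lambda / (2*d)
sin(theta) = 0.0603 / (2 * 0.1979) = 0.15235
theta = 8.763 deg


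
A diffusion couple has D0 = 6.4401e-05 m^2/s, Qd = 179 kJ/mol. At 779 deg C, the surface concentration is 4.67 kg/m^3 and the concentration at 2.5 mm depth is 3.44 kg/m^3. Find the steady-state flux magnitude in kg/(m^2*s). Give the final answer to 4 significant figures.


Step 1: D = D0 * exp(-Qd/(R*T))
T = 779 + 273.15 = 1052.15 K
D = 6.4401e-05 * exp(-179e3 / (8.314 * 1052.15)) = 8.35614e-14 m^2/s
Step 2: J = D * (C1 - C2) / dx
J = 8.35614e-14 * (4.67 - 3.44) / 2.5e-03
J = 4.111e-11 kg/(m^2*s)
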